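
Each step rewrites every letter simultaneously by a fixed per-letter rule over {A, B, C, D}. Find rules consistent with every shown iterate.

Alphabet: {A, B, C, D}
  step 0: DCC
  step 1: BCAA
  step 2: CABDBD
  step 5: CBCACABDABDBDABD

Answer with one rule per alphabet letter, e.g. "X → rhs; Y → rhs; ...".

  step 1 ⇒ step 2: BCAA ⇒ C·A·BD·BD
    A ↦ BD
    B ↦ C
    C ↦ A
  step 0 ⇒ step 1: DCC ⇒ BC·A·A
    D ↦ BC

A->BD, B->C, C->A, D->BC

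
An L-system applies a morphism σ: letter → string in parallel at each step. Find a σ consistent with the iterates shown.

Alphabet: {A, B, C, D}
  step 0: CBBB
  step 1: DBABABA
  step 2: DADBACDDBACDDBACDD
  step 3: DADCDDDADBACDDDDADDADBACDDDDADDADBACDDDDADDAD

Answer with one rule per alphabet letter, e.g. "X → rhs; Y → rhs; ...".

  step 2 ⇒ step 3: DADBACDDBACDDBACDD ⇒ DAD·CDD·DAD·BA·CDD·D·DAD·DAD·BA·CDD·D·DAD·DAD·BA·CDD·D·DAD·DAD
    A ↦ CDD
    B ↦ BA
    C ↦ D
    D ↦ DAD

A->CDD, B->BA, C->D, D->DAD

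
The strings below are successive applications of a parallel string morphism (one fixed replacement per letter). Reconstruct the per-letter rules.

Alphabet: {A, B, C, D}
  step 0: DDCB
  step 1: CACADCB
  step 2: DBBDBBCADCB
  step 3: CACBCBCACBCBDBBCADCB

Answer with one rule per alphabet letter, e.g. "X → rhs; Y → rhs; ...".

  step 2 ⇒ step 3: DBBDBBCADCB ⇒ CA·CB·CB·CA·CB·CB·D·BB·CA·D·CB
    A ↦ BB
    B ↦ CB
    C ↦ D
    D ↦ CA

A->BB, B->CB, C->D, D->CA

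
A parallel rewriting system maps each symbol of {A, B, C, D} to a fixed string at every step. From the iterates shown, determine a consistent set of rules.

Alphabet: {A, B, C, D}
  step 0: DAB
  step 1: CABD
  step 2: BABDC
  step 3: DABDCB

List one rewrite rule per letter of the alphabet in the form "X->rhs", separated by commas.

  step 2 ⇒ step 3: BABDC ⇒ D·AB·D·C·B
    A ↦ AB
    B ↦ D
    C ↦ B
    D ↦ C

A->AB, B->D, C->B, D->C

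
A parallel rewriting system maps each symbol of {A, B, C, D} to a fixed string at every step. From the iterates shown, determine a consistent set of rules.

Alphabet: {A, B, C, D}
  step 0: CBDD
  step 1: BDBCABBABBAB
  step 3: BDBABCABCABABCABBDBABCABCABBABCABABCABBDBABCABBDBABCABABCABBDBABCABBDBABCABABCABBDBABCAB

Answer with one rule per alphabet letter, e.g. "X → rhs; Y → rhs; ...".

A->AB, B->CAB, C->BDB, D->BAB

  step 0 ⇒ step 1: CBDD ⇒ BDB·CAB·BAB·BAB
    B ↦ CAB
    C ↦ BDB
    D ↦ BAB
    A ↦ AB  (constrained at step 1)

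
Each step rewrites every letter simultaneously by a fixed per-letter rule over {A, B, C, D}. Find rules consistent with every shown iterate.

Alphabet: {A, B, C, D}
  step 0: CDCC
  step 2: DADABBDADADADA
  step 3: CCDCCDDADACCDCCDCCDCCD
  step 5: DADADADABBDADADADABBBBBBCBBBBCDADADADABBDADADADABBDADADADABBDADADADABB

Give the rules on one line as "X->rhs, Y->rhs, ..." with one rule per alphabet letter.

  step 2 ⇒ step 3: DADABBDADADADA ⇒ C·CD·C·CD·DA·DA·C·CD·C·CD·C·CD·C·CD
    A ↦ CD
    B ↦ DA
    D ↦ C
    C ↦ BB  (constrained at step 0)

A->CD, B->DA, C->BB, D->C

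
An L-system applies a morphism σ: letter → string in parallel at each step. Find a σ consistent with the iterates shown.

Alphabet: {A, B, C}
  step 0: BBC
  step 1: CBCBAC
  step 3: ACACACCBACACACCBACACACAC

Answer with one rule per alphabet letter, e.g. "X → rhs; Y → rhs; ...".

  step 0 ⇒ step 1: BBC ⇒ CB·CB·AC
    B ↦ CB
    C ↦ AC
    A ↦ AC  (constrained at step 1)

A->AC, B->CB, C->AC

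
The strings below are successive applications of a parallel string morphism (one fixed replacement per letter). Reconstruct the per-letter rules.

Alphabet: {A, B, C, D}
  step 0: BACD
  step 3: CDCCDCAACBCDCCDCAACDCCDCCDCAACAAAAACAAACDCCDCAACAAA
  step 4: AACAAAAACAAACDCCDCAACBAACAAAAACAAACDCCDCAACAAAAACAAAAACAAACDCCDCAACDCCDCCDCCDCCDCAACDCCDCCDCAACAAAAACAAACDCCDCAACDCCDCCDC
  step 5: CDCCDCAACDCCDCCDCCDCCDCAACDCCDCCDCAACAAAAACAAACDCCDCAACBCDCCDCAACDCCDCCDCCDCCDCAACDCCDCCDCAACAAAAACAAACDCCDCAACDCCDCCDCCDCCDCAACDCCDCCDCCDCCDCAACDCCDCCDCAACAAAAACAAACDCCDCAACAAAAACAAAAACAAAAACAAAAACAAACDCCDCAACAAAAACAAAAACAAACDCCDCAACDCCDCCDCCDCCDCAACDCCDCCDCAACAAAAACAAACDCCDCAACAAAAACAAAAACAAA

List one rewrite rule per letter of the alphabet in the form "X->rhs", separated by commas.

A->CDC, B->CB, C->AA, D->CA

  step 4 ⇒ step 5: AACAAAAACAAACDCCDCAACBAACAAAAACAAACDCCDCAACAAAAACAAAAACAAACDCCDCAACDCCDCCDCCDCCDCAACDCCDCCDCAACAAAAACAAACDCCDCAACDCCDCCDC ⇒ CDC·CDC·AA·CDC·CDC·CDC·CDC·CDC·AA·CDC·CDC·CDC·AA·CA·AA·AA·CA·AA·CDC·CDC·AA·CB·CDC·CDC·AA·CDC·CDC·CDC·CDC·CDC·AA·CDC·CDC·CDC·AA·CA·AA·AA·CA·AA·CDC·CDC·AA·CDC·CDC·CDC·CDC·CDC·AA·CDC·CDC·CDC·CDC·CDC·AA·CDC·CDC·CDC·AA·CA·AA·AA·CA·AA·CDC·CDC·AA·CA·AA·AA·CA·AA·AA·CA·AA·AA·CA·AA·AA·CA·AA·CDC·CDC·AA·CA·AA·AA·CA·AA·AA·CA·AA·CDC·CDC·AA·CDC·CDC·CDC·CDC·CDC·AA·CDC·CDC·CDC·AA·CA·AA·AA·CA·AA·CDC·CDC·AA·CA·AA·AA·CA·AA·AA·CA·AA
    A ↦ CDC
    B ↦ CB
    C ↦ AA
    D ↦ CA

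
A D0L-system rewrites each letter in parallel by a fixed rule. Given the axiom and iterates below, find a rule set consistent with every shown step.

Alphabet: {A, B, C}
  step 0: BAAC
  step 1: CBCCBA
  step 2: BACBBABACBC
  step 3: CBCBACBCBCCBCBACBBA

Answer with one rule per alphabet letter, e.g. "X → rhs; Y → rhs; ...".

A->C, B->CB, C->BA

  step 2 ⇒ step 3: BACBBABACBC ⇒ CB·C·BA·CB·CB·C·CB·C·BA·CB·BA
    A ↦ C
    B ↦ CB
    C ↦ BA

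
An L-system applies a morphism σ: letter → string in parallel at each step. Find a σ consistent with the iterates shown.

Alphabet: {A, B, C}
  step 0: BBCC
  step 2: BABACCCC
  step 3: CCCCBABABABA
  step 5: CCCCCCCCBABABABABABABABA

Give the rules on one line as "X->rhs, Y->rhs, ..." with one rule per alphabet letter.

A->C, B->C, C->BA

  step 2 ⇒ step 3: BABACCCC ⇒ C·C·C·C·BA·BA·BA·BA
    A ↦ C
    B ↦ C
    C ↦ BA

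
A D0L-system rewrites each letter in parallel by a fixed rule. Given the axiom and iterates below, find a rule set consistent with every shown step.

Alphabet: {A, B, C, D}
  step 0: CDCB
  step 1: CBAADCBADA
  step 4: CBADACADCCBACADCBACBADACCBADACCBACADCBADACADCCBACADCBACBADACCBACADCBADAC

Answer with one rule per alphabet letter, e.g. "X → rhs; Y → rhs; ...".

  step 0 ⇒ step 1: CDCB ⇒ CBA·AD·CBA·DA
    B ↦ DA
    C ↦ CBA
    D ↦ AD
    A ↦ C  (constrained at step 1)

A->C, B->DA, C->CBA, D->AD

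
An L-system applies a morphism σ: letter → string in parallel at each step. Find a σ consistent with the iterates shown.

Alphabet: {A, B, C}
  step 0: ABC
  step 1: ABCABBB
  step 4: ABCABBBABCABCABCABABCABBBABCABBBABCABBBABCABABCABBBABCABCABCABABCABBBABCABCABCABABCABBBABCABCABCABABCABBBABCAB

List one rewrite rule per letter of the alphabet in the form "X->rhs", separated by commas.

  step 0 ⇒ step 1: ABC ⇒ AB·CAB·BB
    A ↦ AB
    B ↦ CAB
    C ↦ BB

A->AB, B->CAB, C->BB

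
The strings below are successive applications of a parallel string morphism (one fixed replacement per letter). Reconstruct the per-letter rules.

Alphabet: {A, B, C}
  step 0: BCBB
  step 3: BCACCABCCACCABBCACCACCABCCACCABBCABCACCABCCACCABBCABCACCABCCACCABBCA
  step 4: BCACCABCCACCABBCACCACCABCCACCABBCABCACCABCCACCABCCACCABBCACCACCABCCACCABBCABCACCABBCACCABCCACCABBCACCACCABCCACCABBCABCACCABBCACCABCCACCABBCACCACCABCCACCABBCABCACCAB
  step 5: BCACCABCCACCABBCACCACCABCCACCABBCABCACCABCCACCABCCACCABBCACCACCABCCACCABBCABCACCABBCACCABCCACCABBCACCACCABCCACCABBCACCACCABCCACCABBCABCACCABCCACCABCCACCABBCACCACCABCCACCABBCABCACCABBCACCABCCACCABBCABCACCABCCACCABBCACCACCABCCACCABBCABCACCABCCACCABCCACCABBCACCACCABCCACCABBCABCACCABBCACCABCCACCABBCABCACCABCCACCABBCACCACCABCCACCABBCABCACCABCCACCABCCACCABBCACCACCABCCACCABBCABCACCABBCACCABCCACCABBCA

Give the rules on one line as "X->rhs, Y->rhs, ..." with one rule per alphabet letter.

  step 4 ⇒ step 5: BCACCABCCACCABBCACCACCABCCACCABBCABCACCABCCACCABCCACCABBCACCACCABCCACCABBCABCACCABBCACCABCCACCABBCACCACCABCCACCABBCABCACCABBCACCABCCACCABBCACCACCABCCACCABBCABCACCAB ⇒ BCA·CCA·B·CCA·CCA·B·BCA·CCA·CCA·B·CCA·CCA·B·BCA·BCA·CCA·B·CCA·CCA·B·CCA·CCA·B·BCA·CCA·CCA·B·CCA·CCA·B·BCA·BCA·CCA·B·BCA·CCA·B·CCA·CCA·B·BCA·CCA·CCA·B·CCA·CCA·B·BCA·CCA·CCA·B·CCA·CCA·B·BCA·BCA·CCA·B·CCA·CCA·B·CCA·CCA·B·BCA·CCA·CCA·B·CCA·CCA·B·BCA·BCA·CCA·B·BCA·CCA·B·CCA·CCA·B·BCA·BCA·CCA·B·CCA·CCA·B·BCA·CCA·CCA·B·CCA·CCA·B·BCA·BCA·CCA·B·CCA·CCA·B·CCA·CCA·B·BCA·CCA·CCA·B·CCA·CCA·B·BCA·BCA·CCA·B·BCA·CCA·B·CCA·CCA·B·BCA·BCA·CCA·B·CCA·CCA·B·BCA·CCA·CCA·B·CCA·CCA·B·BCA·BCA·CCA·B·CCA·CCA·B·CCA·CCA·B·BCA·CCA·CCA·B·CCA·CCA·B·BCA·BCA·CCA·B·BCA·CCA·B·CCA·CCA·B·BCA
    A ↦ B
    B ↦ BCA
    C ↦ CCA

A->B, B->BCA, C->CCA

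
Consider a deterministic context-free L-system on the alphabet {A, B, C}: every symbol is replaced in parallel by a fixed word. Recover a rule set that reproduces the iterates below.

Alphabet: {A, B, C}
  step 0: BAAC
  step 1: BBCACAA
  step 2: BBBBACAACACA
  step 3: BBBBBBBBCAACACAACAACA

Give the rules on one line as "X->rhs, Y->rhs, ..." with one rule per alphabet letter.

  step 2 ⇒ step 3: BBBBACAACACA ⇒ BB·BB·BB·BB·CA·A·CA·CA·A·CA·A·CA
    A ↦ CA
    B ↦ BB
    C ↦ A

A->CA, B->BB, C->A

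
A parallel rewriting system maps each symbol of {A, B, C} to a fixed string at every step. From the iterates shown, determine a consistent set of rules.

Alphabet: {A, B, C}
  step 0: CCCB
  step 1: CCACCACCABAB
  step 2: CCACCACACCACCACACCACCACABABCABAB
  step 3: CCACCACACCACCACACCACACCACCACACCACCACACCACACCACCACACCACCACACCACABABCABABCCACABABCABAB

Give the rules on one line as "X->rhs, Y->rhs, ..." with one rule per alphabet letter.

  step 2 ⇒ step 3: CCACCACACCACCACACCACCACABABCABAB ⇒ CCA·CCA·CA·CCA·CCA·CA·CCA·CA·CCA·CCA·CA·CCA·CCA·CA·CCA·CA·CCA·CCA·CA·CCA·CCA·CA·CCA·CA·BAB·CA·BAB·CCA·CA·BAB·CA·BAB
    A ↦ CA
    B ↦ BAB
    C ↦ CCA

A->CA, B->BAB, C->CCA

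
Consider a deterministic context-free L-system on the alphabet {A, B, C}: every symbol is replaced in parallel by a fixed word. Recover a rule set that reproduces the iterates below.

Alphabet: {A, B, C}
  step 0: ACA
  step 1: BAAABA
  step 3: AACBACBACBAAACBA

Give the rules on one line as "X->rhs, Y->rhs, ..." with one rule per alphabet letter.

  step 0 ⇒ step 1: ACA ⇒ BA·AA·BA
    A ↦ BA
    C ↦ AA
    B ↦ C  (constrained at step 1)

A->BA, B->C, C->AA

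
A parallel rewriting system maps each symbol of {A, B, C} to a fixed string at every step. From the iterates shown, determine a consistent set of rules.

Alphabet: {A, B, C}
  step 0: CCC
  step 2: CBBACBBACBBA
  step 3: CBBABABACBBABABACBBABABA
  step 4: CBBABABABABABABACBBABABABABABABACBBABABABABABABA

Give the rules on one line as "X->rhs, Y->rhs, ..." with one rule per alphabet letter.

  step 3 ⇒ step 4: CBBABABACBBABABACBBABABA ⇒ CB·BA·BA·BA·BA·BA·BA·BA·CB·BA·BA·BA·BA·BA·BA·BA·CB·BA·BA·BA·BA·BA·BA·BA
    A ↦ BA
    B ↦ BA
    C ↦ CB

A->BA, B->BA, C->CB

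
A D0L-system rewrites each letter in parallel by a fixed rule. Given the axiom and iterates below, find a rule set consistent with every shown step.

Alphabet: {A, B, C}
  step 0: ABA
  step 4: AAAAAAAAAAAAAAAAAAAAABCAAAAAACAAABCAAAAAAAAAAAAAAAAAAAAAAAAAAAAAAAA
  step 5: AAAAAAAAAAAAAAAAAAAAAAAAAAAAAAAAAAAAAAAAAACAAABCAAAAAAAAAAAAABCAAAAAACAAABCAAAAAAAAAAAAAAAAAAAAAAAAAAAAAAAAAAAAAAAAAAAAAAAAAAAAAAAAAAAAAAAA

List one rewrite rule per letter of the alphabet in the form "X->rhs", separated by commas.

A->AA, B->CAA, C->ABC

  step 4 ⇒ step 5: AAAAAAAAAAAAAAAAAAAAABCAAAAAACAAABCAAAAAAAAAAAAAAAAAAAAAAAAAAAAAAAA ⇒ AA·AA·AA·AA·AA·AA·AA·AA·AA·AA·AA·AA·AA·AA·AA·AA·AA·AA·AA·AA·AA·CAA·ABC·AA·AA·AA·AA·AA·AA·ABC·AA·AA·AA·CAA·ABC·AA·AA·AA·AA·AA·AA·AA·AA·AA·AA·AA·AA·AA·AA·AA·AA·AA·AA·AA·AA·AA·AA·AA·AA·AA·AA·AA·AA·AA·AA·AA·AA
    A ↦ AA
    B ↦ CAA
    C ↦ ABC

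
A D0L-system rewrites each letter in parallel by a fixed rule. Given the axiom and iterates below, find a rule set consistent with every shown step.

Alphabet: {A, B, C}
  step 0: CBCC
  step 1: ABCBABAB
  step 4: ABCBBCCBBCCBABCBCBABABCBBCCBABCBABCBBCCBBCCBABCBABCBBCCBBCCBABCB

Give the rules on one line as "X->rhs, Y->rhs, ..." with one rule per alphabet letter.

  step 0 ⇒ step 1: CBCC ⇒ AB·CB·AB·AB
    B ↦ CB
    C ↦ AB
    A ↦ BC  (constrained at step 1)

A->BC, B->CB, C->AB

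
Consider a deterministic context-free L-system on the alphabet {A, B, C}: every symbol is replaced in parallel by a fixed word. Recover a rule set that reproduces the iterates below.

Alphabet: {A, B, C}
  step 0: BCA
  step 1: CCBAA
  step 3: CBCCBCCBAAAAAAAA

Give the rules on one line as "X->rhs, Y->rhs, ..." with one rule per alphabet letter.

A->AA, B->C, C->CB

  step 0 ⇒ step 1: BCA ⇒ C·CB·AA
    A ↦ AA
    B ↦ C
    C ↦ CB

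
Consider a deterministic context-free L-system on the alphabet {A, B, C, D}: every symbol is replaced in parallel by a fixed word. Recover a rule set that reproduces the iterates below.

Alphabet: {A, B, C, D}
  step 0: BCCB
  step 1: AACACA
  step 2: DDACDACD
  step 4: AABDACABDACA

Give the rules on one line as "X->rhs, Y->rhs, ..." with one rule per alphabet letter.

  step 1 ⇒ step 2: AACACA ⇒ D·D·AC·D·AC·D
    A ↦ D
    C ↦ AC
  step 0 ⇒ step 1: BCCB ⇒ A·AC·AC·A
    B ↦ A
    D ↦ B  (constrained at step 2)

A->D, B->A, C->AC, D->B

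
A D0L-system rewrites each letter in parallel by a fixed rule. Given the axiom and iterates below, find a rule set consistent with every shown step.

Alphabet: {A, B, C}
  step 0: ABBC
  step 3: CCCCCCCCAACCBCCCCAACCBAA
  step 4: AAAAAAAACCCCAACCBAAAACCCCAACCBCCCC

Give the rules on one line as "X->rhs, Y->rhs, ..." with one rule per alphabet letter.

  step 3 ⇒ step 4: CCCCCCCCAACCBCCCCAACCBAA ⇒ A·A·A·A·A·A·A·A·CC·CC·A·A·CCB·A·A·A·A·CC·CC·A·A·CCB·CC·CC
    A ↦ CC
    B ↦ CCB
    C ↦ A

A->CC, B->CCB, C->A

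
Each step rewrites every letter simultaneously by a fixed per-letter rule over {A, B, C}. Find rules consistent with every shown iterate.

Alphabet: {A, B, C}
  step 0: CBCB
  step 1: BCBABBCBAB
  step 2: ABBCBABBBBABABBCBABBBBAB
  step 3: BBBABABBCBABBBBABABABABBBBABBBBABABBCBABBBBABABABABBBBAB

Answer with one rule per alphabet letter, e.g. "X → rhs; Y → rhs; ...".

  step 2 ⇒ step 3: ABBCBABBBBABABBCBABBBBAB ⇒ BBB·AB·AB·BCB·AB·BBB·AB·AB·AB·AB·BBB·AB·BBB·AB·AB·BCB·AB·BBB·AB·AB·AB·AB·BBB·AB
    A ↦ BBB
    B ↦ AB
    C ↦ BCB

A->BBB, B->AB, C->BCB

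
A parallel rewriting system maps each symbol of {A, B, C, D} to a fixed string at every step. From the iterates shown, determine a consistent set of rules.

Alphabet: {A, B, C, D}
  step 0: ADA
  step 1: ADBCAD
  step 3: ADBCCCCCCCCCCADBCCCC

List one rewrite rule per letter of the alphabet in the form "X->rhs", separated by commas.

  step 0 ⇒ step 1: ADA ⇒ AD·BC·AD
    A ↦ AD
    D ↦ BC
    B ↦ C  (constrained at step 1)
    C ↦ CC  (constrained at step 1)

A->AD, B->C, C->CC, D->BC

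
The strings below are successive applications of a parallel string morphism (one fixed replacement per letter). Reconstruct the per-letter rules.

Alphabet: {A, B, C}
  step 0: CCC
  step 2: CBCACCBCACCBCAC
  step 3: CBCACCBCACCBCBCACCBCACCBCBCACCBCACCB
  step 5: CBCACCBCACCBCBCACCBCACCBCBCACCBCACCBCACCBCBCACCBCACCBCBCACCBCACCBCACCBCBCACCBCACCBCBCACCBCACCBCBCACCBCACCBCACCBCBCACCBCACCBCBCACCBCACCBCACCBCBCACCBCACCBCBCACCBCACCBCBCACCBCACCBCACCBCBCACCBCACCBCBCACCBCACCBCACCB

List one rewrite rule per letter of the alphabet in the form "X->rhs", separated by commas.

A->CAC, B->CAC, C->CB

  step 2 ⇒ step 3: CBCACCBCACCBCAC ⇒ CB·CAC·CB·CAC·CB·CB·CAC·CB·CAC·CB·CB·CAC·CB·CAC·CB
    A ↦ CAC
    B ↦ CAC
    C ↦ CB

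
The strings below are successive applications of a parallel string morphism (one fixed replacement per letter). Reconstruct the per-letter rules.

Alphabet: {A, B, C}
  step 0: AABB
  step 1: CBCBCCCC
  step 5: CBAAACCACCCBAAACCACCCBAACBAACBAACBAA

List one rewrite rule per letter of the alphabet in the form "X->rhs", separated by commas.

  step 0 ⇒ step 1: AABB ⇒ CB·CB·CC·CC
    A ↦ CB
    B ↦ CC
    C ↦ A  (constrained at step 1)

A->CB, B->CC, C->A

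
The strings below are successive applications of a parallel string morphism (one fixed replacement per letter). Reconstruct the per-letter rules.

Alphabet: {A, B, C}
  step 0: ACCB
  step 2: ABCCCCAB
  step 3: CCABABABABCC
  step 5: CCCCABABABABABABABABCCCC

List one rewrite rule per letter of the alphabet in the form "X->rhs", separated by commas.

  step 2 ⇒ step 3: ABCCCCAB ⇒ C·C·AB·AB·AB·AB·C·C
    A ↦ C
    B ↦ C
    C ↦ AB

A->C, B->C, C->AB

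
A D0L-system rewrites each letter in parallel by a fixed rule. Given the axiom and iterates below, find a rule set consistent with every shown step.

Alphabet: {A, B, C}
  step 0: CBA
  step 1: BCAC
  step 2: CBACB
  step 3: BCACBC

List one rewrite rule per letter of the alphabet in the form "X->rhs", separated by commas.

A->AC, B->C, C->B

  step 2 ⇒ step 3: CBACB ⇒ B·C·AC·B·C
    A ↦ AC
    B ↦ C
    C ↦ B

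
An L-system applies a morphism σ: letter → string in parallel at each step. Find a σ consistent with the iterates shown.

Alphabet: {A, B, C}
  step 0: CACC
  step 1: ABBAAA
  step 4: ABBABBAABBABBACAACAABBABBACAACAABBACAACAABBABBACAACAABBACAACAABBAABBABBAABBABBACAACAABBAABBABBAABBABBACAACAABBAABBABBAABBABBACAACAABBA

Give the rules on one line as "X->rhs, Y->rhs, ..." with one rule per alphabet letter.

A->BBA, B->CAA, C->A

  step 0 ⇒ step 1: CACC ⇒ A·BBA·A·A
    A ↦ BBA
    C ↦ A
    B ↦ CAA  (constrained at step 1)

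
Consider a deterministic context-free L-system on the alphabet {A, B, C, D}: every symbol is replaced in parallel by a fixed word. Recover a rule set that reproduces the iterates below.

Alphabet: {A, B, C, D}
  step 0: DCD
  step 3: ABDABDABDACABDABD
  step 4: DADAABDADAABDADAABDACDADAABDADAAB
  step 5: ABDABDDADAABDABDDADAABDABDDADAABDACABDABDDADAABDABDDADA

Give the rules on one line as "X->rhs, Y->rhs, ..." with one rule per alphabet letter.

A->D, B->ADA, C->AC, D->AB

  step 4 ⇒ step 5: DADAABDADAABDADAABDACDADAABDADAAB ⇒ AB·D·AB·D·D·ADA·AB·D·AB·D·D·ADA·AB·D·AB·D·D·ADA·AB·D·AC·AB·D·AB·D·D·ADA·AB·D·AB·D·D·ADA
    A ↦ D
    B ↦ ADA
    C ↦ AC
    D ↦ AB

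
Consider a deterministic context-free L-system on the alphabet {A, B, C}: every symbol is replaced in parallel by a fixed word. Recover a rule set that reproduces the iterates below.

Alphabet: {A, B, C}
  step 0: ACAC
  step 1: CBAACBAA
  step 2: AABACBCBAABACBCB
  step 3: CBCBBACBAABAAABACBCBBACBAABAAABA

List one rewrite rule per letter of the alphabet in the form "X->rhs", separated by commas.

A->CB, B->BA, C->AA

  step 2 ⇒ step 3: AABACBCBAABACBCB ⇒ CB·CB·BA·CB·AA·BA·AA·BA·CB·CB·BA·CB·AA·BA·AA·BA
    A ↦ CB
    B ↦ BA
    C ↦ AA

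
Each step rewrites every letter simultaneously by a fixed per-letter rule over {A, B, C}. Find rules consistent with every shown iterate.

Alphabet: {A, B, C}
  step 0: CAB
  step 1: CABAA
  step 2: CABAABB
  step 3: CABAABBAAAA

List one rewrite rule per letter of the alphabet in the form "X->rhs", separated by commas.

A->B, B->AA, C->CA

  step 2 ⇒ step 3: CABAABB ⇒ CA·B·AA·B·B·AA·AA
    A ↦ B
    B ↦ AA
    C ↦ CA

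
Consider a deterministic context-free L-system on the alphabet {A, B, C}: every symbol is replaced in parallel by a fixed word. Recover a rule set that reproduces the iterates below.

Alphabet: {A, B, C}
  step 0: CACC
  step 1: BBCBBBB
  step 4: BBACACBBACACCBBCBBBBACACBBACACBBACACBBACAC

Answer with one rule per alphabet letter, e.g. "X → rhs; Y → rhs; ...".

A->C, B->AC, C->BB

  step 0 ⇒ step 1: CACC ⇒ BB·C·BB·BB
    A ↦ C
    C ↦ BB
    B ↦ AC  (constrained at step 1)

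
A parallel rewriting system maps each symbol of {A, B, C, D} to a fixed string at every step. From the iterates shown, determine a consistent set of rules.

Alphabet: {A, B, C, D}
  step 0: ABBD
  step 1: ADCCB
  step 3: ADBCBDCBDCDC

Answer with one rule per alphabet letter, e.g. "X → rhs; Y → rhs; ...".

A->AD, B->C, C->DC, D->B

  step 0 ⇒ step 1: ABBD ⇒ AD·C·C·B
    A ↦ AD
    B ↦ C
    D ↦ B
    C ↦ DC  (constrained at step 1)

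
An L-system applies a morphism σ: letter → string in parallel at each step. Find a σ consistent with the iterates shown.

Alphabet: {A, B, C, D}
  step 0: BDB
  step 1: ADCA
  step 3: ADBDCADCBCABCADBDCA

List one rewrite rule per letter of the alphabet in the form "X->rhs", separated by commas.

  step 0 ⇒ step 1: BDB ⇒ A·DC·A
    B ↦ A
    D ↦ DC
    A ↦ ADB  (constrained at step 1)
    C ↦ BC  (constrained at step 1)

A->ADB, B->A, C->BC, D->DC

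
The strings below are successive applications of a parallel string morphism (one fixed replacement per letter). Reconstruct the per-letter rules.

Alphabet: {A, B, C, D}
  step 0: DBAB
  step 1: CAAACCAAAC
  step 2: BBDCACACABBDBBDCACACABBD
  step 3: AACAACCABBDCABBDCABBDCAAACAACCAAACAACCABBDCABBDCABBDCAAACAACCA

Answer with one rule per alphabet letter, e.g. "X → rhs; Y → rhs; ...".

  step 2 ⇒ step 3: BBDCACACABBDBBDCACACABBD ⇒ AAC·AAC·CA·BBD·CA·BBD·CA·BBD·CA·AAC·AAC·CA·AAC·AAC·CA·BBD·CA·BBD·CA·BBD·CA·AAC·AAC·CA
    A ↦ CA
    B ↦ AAC
    C ↦ BBD
    D ↦ CA

A->CA, B->AAC, C->BBD, D->CA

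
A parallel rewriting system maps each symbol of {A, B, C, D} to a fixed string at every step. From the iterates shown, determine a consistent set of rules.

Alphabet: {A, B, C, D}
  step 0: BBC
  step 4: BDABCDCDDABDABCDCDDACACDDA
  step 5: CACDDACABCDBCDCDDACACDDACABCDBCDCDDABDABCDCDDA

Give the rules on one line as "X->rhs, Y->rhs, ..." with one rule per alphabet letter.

  step 4 ⇒ step 5: BDABCDCDDABDABCDCDDACACDDA ⇒ CA·CD·DA·CA·B·CD·B·CD·CD·DA·CA·CD·DA·CA·B·CD·B·CD·CD·DA·B·DA·B·CD·CD·DA
    A ↦ DA
    B ↦ CA
    C ↦ B
    D ↦ CD

A->DA, B->CA, C->B, D->CD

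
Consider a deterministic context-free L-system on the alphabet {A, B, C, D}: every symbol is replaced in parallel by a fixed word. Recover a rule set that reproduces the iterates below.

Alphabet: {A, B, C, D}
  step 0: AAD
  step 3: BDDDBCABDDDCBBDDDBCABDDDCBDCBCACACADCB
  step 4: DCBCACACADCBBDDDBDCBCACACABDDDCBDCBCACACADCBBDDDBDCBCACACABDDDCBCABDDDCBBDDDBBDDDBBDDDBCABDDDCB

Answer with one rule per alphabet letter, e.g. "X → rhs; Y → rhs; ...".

  step 3 ⇒ step 4: BDDDBCABDDDCBBDDDBCABDDDCBDCBCACACADCB ⇒ DCB·CA·CA·CA·DCB·BDD·DB·DCB·CA·CA·CA·BDD·DCB·DCB·CA·CA·CA·DCB·BDD·DB·DCB·CA·CA·CA·BDD·DCB·CA·BDD·DCB·BDD·DB·BDD·DB·BDD·DB·CA·BDD·DCB
    A ↦ DB
    B ↦ DCB
    C ↦ BDD
    D ↦ CA

A->DB, B->DCB, C->BDD, D->CA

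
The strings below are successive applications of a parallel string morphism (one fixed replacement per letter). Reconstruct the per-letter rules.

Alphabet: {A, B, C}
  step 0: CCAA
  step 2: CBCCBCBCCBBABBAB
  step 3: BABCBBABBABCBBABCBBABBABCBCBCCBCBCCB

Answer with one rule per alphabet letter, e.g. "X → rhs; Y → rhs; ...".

A->C, B->CB, C->BAB

  step 2 ⇒ step 3: CBCCBCBCCBBABBAB ⇒ BAB·CB·BAB·BAB·CB·BAB·CB·BAB·BAB·CB·CB·C·CB·CB·C·CB
    A ↦ C
    B ↦ CB
    C ↦ BAB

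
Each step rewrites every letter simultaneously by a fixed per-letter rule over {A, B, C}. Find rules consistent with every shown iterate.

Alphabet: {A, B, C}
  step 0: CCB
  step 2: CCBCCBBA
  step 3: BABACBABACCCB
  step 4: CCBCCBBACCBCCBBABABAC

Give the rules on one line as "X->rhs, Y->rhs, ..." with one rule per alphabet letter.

  step 3 ⇒ step 4: BABACBABACCCB ⇒ C·CB·C·CB·BA·C·CB·C·CB·BA·BA·BA·C
    A ↦ CB
    B ↦ C
    C ↦ BA

A->CB, B->C, C->BA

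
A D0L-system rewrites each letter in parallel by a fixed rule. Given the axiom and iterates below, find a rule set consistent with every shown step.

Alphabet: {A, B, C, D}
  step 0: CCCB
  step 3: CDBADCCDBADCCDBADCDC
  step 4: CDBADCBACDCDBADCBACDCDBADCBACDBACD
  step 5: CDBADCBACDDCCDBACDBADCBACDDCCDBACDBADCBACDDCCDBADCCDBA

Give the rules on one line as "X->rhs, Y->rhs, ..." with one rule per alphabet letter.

A->C, B->D, C->CD, D->BA

  step 4 ⇒ step 5: CDBADCBACDCDBADCBACDCDBADCBACDBACD ⇒ CD·BA·D·C·BA·CD·D·C·CD·BA·CD·BA·D·C·BA·CD·D·C·CD·BA·CD·BA·D·C·BA·CD·D·C·CD·BA·D·C·CD·BA
    A ↦ C
    B ↦ D
    C ↦ CD
    D ↦ BA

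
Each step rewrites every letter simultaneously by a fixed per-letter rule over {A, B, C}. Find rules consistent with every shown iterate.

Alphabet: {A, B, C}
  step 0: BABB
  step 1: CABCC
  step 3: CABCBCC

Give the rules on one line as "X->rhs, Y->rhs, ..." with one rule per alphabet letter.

A->AB, B->C, C->B

  step 0 ⇒ step 1: BABB ⇒ C·AB·C·C
    A ↦ AB
    B ↦ C
    C ↦ B  (constrained at step 1)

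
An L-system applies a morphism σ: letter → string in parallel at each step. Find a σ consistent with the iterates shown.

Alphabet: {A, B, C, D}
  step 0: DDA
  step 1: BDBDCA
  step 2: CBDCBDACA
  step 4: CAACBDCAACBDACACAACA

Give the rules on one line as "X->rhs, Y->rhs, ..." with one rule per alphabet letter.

A->CA, B->C, C->A, D->BD

  step 1 ⇒ step 2: BDBDCA ⇒ C·BD·C·BD·A·CA
    A ↦ CA
    B ↦ C
    C ↦ A
    D ↦ BD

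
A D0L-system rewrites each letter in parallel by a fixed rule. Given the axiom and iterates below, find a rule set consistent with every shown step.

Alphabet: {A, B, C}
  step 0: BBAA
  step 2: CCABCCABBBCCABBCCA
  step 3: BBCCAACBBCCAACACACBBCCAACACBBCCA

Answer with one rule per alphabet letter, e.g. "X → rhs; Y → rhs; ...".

  step 2 ⇒ step 3: CCABCCABBBCCABBCCA ⇒ B·B·CCA·AC·B·B·CCA·AC·AC·AC·B·B·CCA·AC·AC·B·B·CCA
    A ↦ CCA
    B ↦ AC
    C ↦ B

A->CCA, B->AC, C->B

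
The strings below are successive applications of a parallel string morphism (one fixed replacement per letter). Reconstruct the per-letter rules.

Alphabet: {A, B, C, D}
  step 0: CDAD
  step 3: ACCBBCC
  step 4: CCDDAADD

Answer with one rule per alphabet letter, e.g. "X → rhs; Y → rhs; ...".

A->CC, B->A, C->D, D->B

  step 3 ⇒ step 4: ACCBBCC ⇒ CC·D·D·A·A·D·D
    A ↦ CC
    B ↦ A
    C ↦ D
    D ↦ B  (constrained at step 0)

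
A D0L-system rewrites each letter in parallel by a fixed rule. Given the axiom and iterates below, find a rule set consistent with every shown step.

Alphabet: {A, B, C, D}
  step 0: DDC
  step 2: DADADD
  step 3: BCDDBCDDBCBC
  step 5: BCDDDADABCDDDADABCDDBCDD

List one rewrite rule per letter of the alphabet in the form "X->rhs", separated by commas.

A->DD, B->D, C->A, D->BC

  step 2 ⇒ step 3: DADADD ⇒ BC·DD·BC·DD·BC·BC
    A ↦ DD
    D ↦ BC
    B ↦ D  (constrained at step 3)
    C ↦ A  (constrained at step 0)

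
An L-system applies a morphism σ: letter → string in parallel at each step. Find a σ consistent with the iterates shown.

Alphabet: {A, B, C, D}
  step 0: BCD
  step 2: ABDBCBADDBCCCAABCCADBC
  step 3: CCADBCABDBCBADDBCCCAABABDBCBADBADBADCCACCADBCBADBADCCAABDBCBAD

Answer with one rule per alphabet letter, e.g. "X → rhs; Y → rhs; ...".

A->CCA, B->DBC, C->BAD, D->AB

  step 2 ⇒ step 3: ABDBCBADDBCCCAABCCADBC ⇒ CCA·DBC·AB·DBC·BAD·DBC·CCA·AB·AB·DBC·BAD·BAD·BAD·CCA·CCA·DBC·BAD·BAD·CCA·AB·DBC·BAD
    A ↦ CCA
    B ↦ DBC
    C ↦ BAD
    D ↦ AB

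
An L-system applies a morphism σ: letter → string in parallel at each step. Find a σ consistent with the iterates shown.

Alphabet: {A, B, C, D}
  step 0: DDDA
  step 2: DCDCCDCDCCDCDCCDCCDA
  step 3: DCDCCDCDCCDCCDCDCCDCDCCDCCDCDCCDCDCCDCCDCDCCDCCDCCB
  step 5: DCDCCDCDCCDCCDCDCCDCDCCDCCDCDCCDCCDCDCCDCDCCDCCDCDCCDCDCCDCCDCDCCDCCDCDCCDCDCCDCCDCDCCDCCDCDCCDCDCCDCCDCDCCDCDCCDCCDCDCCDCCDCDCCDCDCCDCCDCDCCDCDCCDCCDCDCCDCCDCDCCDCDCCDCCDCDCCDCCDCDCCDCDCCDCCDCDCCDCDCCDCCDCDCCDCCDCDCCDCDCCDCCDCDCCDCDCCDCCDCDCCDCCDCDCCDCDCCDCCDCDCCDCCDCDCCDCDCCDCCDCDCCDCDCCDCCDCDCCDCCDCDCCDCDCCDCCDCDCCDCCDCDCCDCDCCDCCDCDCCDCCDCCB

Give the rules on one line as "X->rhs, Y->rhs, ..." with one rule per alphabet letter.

  step 2 ⇒ step 3: DCDCCDCDCCDCDCCDCCDA ⇒ DC·DCC·DC·DCC·DCC·DC·DCC·DC·DCC·DCC·DC·DCC·DC·DCC·DCC·DC·DCC·DCC·DC·CB
    A ↦ CB
    C ↦ DCC
    D ↦ DC
    B ↦ DA  (constrained at step 3)

A->CB, B->DA, C->DCC, D->DC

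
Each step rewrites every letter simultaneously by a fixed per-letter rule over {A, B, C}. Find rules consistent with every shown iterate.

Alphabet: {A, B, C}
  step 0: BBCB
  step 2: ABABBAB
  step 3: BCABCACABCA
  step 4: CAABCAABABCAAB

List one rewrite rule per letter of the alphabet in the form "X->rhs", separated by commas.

A->B, B->CA, C->A

  step 3 ⇒ step 4: BCABCACABCA ⇒ CA·A·B·CA·A·B·A·B·CA·A·B
    A ↦ B
    B ↦ CA
    C ↦ A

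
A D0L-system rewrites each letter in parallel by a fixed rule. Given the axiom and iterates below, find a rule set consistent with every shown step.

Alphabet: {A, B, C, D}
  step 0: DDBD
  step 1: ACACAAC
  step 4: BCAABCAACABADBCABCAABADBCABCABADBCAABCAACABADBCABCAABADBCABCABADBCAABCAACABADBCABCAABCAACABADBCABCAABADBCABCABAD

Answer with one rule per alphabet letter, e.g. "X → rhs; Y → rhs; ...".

A->BCA, B->A, C->BAD, D->AC

  step 0 ⇒ step 1: DDBD ⇒ AC·AC·A·AC
    B ↦ A
    D ↦ AC
    A ↦ BCA  (constrained at step 1)
    C ↦ BAD  (constrained at step 1)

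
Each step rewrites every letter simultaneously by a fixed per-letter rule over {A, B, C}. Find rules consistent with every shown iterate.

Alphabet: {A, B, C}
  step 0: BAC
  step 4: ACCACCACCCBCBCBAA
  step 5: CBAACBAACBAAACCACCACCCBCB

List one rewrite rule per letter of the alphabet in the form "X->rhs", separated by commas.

  step 4 ⇒ step 5: ACCACCACCCBCBCBAA ⇒ CB·A·A·CB·A·A·CB·A·A·A·CC·A·CC·A·CC·CB·CB
    A ↦ CB
    B ↦ CC
    C ↦ A

A->CB, B->CC, C->A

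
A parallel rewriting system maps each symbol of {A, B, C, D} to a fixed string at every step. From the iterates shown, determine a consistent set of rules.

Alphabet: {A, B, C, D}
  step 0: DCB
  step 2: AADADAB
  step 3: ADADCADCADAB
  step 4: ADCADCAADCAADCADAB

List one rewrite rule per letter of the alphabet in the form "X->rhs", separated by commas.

  step 3 ⇒ step 4: ADADCADCADAB ⇒ AD·C·AD·C·A·AD·C·A·AD·C·AD·AB
    A ↦ AD
    B ↦ AB
    C ↦ A
    D ↦ C

A->AD, B->AB, C->A, D->C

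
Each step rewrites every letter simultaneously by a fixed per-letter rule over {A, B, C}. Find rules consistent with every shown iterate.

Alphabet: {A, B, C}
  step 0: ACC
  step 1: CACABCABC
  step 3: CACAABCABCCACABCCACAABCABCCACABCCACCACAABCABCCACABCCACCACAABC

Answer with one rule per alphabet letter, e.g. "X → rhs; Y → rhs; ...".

  step 0 ⇒ step 1: ACC ⇒ CAC·ABC·ABC
    A ↦ CAC
    C ↦ ABC
    B ↦ A  (constrained at step 1)

A->CAC, B->A, C->ABC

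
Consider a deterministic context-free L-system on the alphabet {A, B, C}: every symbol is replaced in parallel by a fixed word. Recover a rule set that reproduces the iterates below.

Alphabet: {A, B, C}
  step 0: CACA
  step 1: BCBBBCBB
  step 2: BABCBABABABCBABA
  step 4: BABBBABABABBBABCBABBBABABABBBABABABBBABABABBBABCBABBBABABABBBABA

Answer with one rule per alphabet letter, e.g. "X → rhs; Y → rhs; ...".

A->BB, B->BA, C->BC

  step 1 ⇒ step 2: BCBBBCBB ⇒ BA·BC·BA·BA·BA·BC·BA·BA
    B ↦ BA
    C ↦ BC
  step 0 ⇒ step 1: CACA ⇒ BC·BB·BC·BB
    A ↦ BB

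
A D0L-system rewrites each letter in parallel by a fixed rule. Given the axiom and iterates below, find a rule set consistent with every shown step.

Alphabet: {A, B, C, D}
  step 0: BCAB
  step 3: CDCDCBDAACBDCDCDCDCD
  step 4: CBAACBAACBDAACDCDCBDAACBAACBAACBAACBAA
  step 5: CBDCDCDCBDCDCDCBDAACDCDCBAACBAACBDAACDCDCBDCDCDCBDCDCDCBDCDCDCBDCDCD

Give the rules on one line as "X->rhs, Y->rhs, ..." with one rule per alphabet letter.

A->CD, B->D, C->CB, D->AA

  step 4 ⇒ step 5: CBAACBAACBDAACDCDCBDAACBAACBAACBAACBAA ⇒ CB·D·CD·CD·CB·D·CD·CD·CB·D·AA·CD·CD·CB·AA·CB·AA·CB·D·AA·CD·CD·CB·D·CD·CD·CB·D·CD·CD·CB·D·CD·CD·CB·D·CD·CD
    A ↦ CD
    B ↦ D
    C ↦ CB
    D ↦ AA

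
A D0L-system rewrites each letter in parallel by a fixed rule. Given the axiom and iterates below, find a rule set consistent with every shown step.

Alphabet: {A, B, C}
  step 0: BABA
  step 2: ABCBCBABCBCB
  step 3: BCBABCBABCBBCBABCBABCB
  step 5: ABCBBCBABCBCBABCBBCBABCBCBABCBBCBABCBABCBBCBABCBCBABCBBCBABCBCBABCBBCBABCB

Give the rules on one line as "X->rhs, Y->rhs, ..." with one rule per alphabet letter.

A->B, B->CB, C->AB

  step 2 ⇒ step 3: ABCBCBABCBCB ⇒ B·CB·AB·CB·AB·CB·B·CB·AB·CB·AB·CB
    A ↦ B
    B ↦ CB
    C ↦ AB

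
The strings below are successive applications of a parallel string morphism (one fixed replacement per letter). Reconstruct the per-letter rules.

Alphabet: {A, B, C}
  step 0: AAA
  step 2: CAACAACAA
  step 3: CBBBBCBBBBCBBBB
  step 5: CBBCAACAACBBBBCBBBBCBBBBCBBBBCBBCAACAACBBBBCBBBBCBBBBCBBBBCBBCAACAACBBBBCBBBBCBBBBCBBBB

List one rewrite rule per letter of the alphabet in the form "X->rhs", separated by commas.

  step 2 ⇒ step 3: CAACAACAA ⇒ CBB·B·B·CBB·B·B·CBB·B·B
    A ↦ B
    C ↦ CBB
    B ↦ CAA  (constrained at step 3)

A->B, B->CAA, C->CBB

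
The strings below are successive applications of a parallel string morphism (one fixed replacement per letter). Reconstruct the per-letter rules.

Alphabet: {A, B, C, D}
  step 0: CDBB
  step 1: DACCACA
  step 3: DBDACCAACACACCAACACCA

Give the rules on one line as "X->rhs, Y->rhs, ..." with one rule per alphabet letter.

  step 0 ⇒ step 1: CDBB ⇒ D·AC·CA·CA
    B ↦ CA
    C ↦ D
    D ↦ AC
    A ↦ DB  (constrained at step 1)

A->DB, B->CA, C->D, D->AC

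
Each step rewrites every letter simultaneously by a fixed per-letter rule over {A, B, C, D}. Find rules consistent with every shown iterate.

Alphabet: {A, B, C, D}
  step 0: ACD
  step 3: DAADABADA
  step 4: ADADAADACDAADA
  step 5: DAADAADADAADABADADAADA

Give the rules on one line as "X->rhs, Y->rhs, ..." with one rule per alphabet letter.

  step 4 ⇒ step 5: ADADAADACDAADA ⇒ DA·A·DA·A·DA·DA·A·DA·B·A·DA·DA·A·DA
    A ↦ DA
    C ↦ B
    D ↦ A
  step 3 ⇒ step 4: DAADABADA ⇒ A·DA·DA·A·DA·C·DA·A·DA
    B ↦ C

A->DA, B->C, C->B, D->A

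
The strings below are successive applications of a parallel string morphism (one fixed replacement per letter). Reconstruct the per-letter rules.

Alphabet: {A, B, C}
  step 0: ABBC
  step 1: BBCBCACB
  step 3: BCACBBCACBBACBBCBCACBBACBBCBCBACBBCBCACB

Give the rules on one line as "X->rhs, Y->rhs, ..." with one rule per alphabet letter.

A->B, B->BC, C->ACB

  step 0 ⇒ step 1: ABBC ⇒ B·BC·BC·ACB
    A ↦ B
    B ↦ BC
    C ↦ ACB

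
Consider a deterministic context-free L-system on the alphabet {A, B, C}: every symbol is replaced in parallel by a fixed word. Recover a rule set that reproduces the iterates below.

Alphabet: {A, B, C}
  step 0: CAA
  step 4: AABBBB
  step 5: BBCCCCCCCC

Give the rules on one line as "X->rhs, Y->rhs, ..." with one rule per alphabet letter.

A->B, B->CC, C->A

  step 4 ⇒ step 5: AABBBB ⇒ B·B·CC·CC·CC·CC
    A ↦ B
    B ↦ CC
    C ↦ A  (constrained at step 0)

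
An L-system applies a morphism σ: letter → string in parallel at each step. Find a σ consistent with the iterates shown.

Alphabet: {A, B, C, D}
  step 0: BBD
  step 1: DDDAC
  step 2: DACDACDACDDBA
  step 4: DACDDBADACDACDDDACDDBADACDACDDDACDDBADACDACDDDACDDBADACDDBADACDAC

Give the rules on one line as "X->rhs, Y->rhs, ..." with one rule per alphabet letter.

  step 1 ⇒ step 2: DDDAC ⇒ DAC·DAC·DAC·D·DBA
    A ↦ D
    C ↦ DBA
    D ↦ DAC
  step 0 ⇒ step 1: BBD ⇒ D·D·DAC
    B ↦ D

A->D, B->D, C->DBA, D->DAC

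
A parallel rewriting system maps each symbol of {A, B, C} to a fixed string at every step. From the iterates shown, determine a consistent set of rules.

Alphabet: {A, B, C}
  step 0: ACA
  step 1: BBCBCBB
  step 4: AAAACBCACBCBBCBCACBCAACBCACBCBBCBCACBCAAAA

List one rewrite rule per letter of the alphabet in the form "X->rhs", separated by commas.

  step 0 ⇒ step 1: ACA ⇒ BB·CBC·BB
    A ↦ BB
    C ↦ CBC
    B ↦ A  (constrained at step 1)

A->BB, B->A, C->CBC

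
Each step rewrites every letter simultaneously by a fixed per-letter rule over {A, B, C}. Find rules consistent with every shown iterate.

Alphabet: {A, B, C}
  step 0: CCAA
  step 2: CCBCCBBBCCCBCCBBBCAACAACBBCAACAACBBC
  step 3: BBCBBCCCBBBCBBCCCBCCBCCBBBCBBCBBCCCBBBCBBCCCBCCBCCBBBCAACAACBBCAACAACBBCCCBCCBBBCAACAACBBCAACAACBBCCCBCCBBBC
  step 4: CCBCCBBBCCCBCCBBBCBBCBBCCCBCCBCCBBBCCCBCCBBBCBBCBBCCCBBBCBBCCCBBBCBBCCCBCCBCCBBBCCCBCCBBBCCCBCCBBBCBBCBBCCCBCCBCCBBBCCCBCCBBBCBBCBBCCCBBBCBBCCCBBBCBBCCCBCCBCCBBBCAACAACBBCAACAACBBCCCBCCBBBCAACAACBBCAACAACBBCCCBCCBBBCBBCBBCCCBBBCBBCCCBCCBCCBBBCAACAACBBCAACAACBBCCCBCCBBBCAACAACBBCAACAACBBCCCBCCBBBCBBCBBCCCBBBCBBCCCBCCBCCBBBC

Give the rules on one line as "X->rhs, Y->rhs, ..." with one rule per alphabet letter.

  step 3 ⇒ step 4: BBCBBCCCBBBCBBCCCBCCBCCBBBCBBCBBCCCBBBCBBCCCBCCBCCBBBCAACAACBBCAACAACBBCCCBCCBBBCAACAACBBCAACAACBBCCCBCCBBBC ⇒ CCB·CCB·BBC·CCB·CCB·BBC·BBC·BBC·CCB·CCB·CCB·BBC·CCB·CCB·BBC·BBC·BBC·CCB·BBC·BBC·CCB·BBC·BBC·CCB·CCB·CCB·BBC·CCB·CCB·BBC·CCB·CCB·BBC·BBC·BBC·CCB·CCB·CCB·BBC·CCB·CCB·BBC·BBC·BBC·CCB·BBC·BBC·CCB·BBC·BBC·CCB·CCB·CCB·BBC·AAC·AAC·BBC·AAC·AAC·BBC·CCB·CCB·BBC·AAC·AAC·BBC·AAC·AAC·BBC·CCB·CCB·BBC·BBC·BBC·CCB·BBC·BBC·CCB·CCB·CCB·BBC·AAC·AAC·BBC·AAC·AAC·BBC·CCB·CCB·BBC·AAC·AAC·BBC·AAC·AAC·BBC·CCB·CCB·BBC·BBC·BBC·CCB·BBC·BBC·CCB·CCB·CCB·BBC
    A ↦ AAC
    B ↦ CCB
    C ↦ BBC

A->AAC, B->CCB, C->BBC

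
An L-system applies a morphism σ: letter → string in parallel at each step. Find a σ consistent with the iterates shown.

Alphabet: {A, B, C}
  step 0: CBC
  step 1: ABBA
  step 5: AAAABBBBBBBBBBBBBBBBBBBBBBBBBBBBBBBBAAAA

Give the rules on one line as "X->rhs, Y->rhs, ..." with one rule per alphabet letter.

  step 0 ⇒ step 1: CBC ⇒ A·BB·A
    B ↦ BB
    C ↦ A
    A ↦ CC  (constrained at step 1)

A->CC, B->BB, C->A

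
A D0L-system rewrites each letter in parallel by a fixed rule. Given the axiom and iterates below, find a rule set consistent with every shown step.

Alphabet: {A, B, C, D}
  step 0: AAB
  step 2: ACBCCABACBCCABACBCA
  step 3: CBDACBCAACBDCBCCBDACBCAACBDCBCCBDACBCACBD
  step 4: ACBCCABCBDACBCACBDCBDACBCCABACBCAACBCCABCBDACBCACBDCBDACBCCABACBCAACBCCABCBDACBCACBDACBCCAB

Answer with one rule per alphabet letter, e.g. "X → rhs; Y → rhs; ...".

A->CBD, B->CBC, C->A, D->CAB

  step 3 ⇒ step 4: CBDACBCAACBDCBCCBDACBCAACBDCBCCBDACBCACBD ⇒ A·CBC·CAB·CBD·A·CBC·A·CBD·CBD·A·CBC·CAB·A·CBC·A·A·CBC·CAB·CBD·A·CBC·A·CBD·CBD·A·CBC·CAB·A·CBC·A·A·CBC·CAB·CBD·A·CBC·A·CBD·A·CBC·CAB
    A ↦ CBD
    B ↦ CBC
    C ↦ A
    D ↦ CAB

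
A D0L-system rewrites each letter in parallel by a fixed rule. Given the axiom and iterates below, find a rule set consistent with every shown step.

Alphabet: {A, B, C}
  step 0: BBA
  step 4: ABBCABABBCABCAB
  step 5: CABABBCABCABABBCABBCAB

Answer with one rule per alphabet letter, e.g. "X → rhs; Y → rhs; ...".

A->C, B->AB, C->B

  step 4 ⇒ step 5: ABBCABABBCABCAB ⇒ C·AB·AB·B·C·AB·C·AB·AB·B·C·AB·B·C·AB
    A ↦ C
    B ↦ AB
    C ↦ B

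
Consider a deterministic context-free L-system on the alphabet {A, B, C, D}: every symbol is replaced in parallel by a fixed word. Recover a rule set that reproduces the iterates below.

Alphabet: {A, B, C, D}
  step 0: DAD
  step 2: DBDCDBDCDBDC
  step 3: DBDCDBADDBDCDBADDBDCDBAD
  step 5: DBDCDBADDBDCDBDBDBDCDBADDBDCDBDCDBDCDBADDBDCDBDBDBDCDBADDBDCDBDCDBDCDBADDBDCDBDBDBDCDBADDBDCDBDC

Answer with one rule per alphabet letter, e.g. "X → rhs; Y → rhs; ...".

A->DB, B->DC, C->AD, D->DB

  step 2 ⇒ step 3: DBDCDBDCDBDC ⇒ DB·DC·DB·AD·DB·DC·DB·AD·DB·DC·DB·AD
    B ↦ DC
    C ↦ AD
    D ↦ DB
    A ↦ DB  (constrained at step 0)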